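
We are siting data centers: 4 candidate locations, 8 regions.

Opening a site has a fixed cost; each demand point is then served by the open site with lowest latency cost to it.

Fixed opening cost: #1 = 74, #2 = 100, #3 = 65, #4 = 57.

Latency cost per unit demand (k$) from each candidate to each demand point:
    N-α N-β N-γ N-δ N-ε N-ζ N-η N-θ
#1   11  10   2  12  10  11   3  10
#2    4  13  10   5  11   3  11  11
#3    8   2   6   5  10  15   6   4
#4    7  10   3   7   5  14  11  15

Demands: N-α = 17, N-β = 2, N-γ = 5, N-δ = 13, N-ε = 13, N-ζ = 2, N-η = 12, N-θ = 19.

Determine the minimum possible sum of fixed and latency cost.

566

Open {#3, #4}: assign each demand point to its cheapest open site.
  N-α→#4 17×7=119, N-β→#3 2×2=4, N-γ→#4 5×3=15, N-δ→#3 13×5=65, N-ε→#4 13×5=65, N-ζ→#4 2×14=28, N-η→#3 12×6=72, N-θ→#3 19×4=76
  latency cost 444, fixed 122 → total 566.
Compare {#1, #3, #4}: latency cost 397 + fixed 196 = 593.
Compare {#2, #3, #4}: latency cost 371 + fixed 222 = 593.
Compare {#3}: latency cost 543 + fixed 65 = 608.
All other subsets cost ≥ 593. Minimum total cost: 566.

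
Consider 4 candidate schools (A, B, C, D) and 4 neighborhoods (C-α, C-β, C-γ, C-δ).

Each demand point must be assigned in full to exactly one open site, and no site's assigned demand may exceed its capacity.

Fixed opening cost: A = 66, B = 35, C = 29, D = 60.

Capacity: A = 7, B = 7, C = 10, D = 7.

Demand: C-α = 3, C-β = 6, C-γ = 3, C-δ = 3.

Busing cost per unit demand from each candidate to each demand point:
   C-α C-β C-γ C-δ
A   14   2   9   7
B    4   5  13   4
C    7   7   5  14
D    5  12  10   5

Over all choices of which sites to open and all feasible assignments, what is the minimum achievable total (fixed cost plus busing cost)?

Open {B, C}; cheapest assignment that respects the capacities:
  B (cap 7, load 6): C-α, C-δ — cost 3×4 + 3×4 = 24
  C (cap 10, load 9): C-β, C-γ — cost 6×7 + 3×5 = 57
  Shipping 81, fixed 64 → total 145.
  Any other capacity-feasible assignment to {B, C} ships for at least 81.
Compare {C, D}: its best feasible assignment gives total 176.
Compare {A, B, C}: its best feasible assignment gives total 181.
Every other set of open sites that can feasibly serve all demand totals ≥ 176 even under its best assignment. Minimum: 145.

145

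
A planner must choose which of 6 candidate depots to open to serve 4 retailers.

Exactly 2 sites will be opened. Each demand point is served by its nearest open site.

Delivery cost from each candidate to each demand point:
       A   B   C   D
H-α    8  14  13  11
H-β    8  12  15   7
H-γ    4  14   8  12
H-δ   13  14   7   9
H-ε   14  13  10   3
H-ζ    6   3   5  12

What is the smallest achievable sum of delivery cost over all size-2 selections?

17

Open {H-ε, H-ζ}.
  A→H-ζ 6, B→H-ζ 3, C→H-ζ 5, D→H-ε 3  ⇒ total 17.
Compare {H-β, H-ζ}: total 21.
Compare {H-δ, H-ζ}: total 23.
No size-2 selection does better; minimum is 17.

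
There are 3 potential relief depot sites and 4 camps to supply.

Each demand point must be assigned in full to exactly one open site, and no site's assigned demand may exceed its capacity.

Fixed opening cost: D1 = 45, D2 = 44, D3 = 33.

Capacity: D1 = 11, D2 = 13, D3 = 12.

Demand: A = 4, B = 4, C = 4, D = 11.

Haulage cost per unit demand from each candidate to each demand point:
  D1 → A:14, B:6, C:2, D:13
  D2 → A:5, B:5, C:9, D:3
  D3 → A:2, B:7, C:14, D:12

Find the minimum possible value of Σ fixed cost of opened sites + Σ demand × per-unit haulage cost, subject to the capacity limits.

195

Open {D1, D2, D3}; cheapest assignment that respects the capacities:
  D1 (cap 11, load 8): B, C — cost 4×6 + 4×2 = 32
  D2 (cap 13, load 11): D — cost 11×3 = 33
  D3 (cap 12, load 4): A — cost 4×2 = 8
  Shipping 73, fixed 122 → total 195.
  Any other capacity-feasible assignment to {D1, D2, D3} ships for at least 73.
Compare {D2, D3}: its best feasible assignment gives total 202.
Compare {D1, D2}: its best feasible assignment gives total 308.
Every other set of open sites that can feasibly serve all demand totals ≥ 202 even under its best assignment. Minimum: 195.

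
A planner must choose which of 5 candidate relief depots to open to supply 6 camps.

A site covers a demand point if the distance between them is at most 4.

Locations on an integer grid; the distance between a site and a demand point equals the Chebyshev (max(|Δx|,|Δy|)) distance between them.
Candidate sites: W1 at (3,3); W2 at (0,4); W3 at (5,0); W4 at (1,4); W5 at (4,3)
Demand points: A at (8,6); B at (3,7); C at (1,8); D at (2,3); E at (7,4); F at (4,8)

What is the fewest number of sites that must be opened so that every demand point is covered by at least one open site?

2

Coverage sets (demand points within 4 of each site):
  W1: {B, D, E}
  W2: {B, C, D, F}
  W3: {D, E}
  W4: {B, C, D, F}
  W5: {A, B, D, E}
No single site covers all 6 demand points.
But {W2, W5} covers everything, so the minimum is 2.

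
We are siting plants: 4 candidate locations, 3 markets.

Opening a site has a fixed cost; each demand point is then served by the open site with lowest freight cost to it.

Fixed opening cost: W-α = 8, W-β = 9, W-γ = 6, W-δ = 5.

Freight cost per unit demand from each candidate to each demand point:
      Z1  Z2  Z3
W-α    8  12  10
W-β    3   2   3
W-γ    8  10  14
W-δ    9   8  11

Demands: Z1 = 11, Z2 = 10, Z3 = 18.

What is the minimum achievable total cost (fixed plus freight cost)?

Open {W-β}: assign each demand point to its cheapest open site.
  Z1→W-β 11×3=33, Z2→W-β 10×2=20, Z3→W-β 18×3=54
  freight cost 107, fixed 9 → total 116.
Compare {W-β, W-δ}: freight cost 107 + fixed 14 = 121.
Compare {W-β, W-γ}: freight cost 107 + fixed 15 = 122.
Compare {W-α, W-β}: freight cost 107 + fixed 17 = 124.
All other subsets cost ≥ 121. Minimum total cost: 116.

116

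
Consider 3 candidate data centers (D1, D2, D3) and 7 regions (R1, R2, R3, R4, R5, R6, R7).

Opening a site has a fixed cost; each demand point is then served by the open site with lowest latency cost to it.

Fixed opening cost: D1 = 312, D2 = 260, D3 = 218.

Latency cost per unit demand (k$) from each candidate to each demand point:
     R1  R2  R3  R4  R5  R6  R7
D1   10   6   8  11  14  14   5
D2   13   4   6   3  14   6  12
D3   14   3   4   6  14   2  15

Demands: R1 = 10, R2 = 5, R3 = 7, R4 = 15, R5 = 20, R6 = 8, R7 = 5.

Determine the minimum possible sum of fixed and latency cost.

Open {D3}: assign each demand point to its cheapest open site.
  R1→D3 10×14=140, R2→D3 5×3=15, R3→D3 7×4=28, R4→D3 15×6=90, R5→D3 20×14=280, R6→D3 8×2=16, R7→D3 5×15=75
  latency cost 644, fixed 218 → total 862.
Compare {D2}: latency cost 625 + fixed 260 = 885.
Compare {D2, D3}: latency cost 574 + fixed 478 = 1052.
Compare {D1}: latency cost 768 + fixed 312 = 1080.
All other subsets cost ≥ 885. Minimum total cost: 862.

862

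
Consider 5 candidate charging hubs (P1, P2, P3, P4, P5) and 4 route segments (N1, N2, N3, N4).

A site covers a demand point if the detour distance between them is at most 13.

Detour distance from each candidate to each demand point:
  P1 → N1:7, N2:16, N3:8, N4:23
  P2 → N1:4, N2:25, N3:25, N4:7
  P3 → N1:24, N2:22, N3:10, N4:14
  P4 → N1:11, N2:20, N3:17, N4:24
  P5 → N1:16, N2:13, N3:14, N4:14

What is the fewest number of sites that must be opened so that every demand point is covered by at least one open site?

Coverage sets (demand points within 13 of each site):
  P1: {N1, N3}
  P2: {N1, N4}
  P3: {N3}
  P4: {N1}
  P5: {N2}
No 2 sites suffice: every size-2 union leaves at least one demand point uncovered.
But {P1, P2, P5} covers everything, so the minimum is 3.

3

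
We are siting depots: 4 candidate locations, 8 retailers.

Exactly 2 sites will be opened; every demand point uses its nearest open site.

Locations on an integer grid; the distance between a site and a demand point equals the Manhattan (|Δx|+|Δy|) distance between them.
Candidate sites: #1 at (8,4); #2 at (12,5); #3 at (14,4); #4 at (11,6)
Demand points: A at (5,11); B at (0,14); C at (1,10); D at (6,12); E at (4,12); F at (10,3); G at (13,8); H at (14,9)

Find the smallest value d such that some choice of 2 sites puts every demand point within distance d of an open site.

18

Open {#1, #2}.
  Farthest demand point is B at distance 18 (to #1); all others are ≤ 18.
With {#1, #3} the worst case is 18.
With {#1, #4} the worst case is 18.
No size-2 selection achieves below 18.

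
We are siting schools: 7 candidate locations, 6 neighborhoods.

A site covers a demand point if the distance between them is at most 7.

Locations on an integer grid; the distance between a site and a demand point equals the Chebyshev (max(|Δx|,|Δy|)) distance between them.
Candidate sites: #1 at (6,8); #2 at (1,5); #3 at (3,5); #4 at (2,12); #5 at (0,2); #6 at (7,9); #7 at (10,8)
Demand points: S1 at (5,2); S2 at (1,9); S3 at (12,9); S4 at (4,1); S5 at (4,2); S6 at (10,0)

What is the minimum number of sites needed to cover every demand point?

2

Coverage sets (demand points within 7 of each site):
  #1: {S1, S2, S3, S4, S5}
  #2: {S1, S2, S4, S5}
  #3: {S1, S2, S4, S5, S6}
  #4: {S2}
  #5: {S1, S2, S4, S5}
  #6: {S1, S2, S3, S5}
  #7: {S1, S3, S4, S5}
No single site covers all 6 demand points.
But {#1, #3} covers everything, so the minimum is 2.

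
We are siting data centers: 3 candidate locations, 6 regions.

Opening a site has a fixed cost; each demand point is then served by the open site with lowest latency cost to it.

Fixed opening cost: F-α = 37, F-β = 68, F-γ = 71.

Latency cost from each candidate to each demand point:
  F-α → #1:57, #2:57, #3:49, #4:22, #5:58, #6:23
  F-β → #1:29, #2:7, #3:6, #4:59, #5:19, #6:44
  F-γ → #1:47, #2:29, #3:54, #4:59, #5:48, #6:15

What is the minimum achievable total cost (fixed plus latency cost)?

211

Open {F-α, F-β}: assign each demand point to its cheapest open site.
  #1→F-β 29, #2→F-β 7, #3→F-β 6, #4→F-α 22, #5→F-β 19, #6→F-α 23
  latency cost 106, fixed 105 → total 211.
Compare {F-β}: latency cost 164 + fixed 68 = 232.
Compare {F-β, F-γ}: latency cost 135 + fixed 139 = 274.
Compare {F-α, F-β, F-γ}: latency cost 98 + fixed 176 = 274.
All other subsets cost ≥ 232. Minimum total cost: 211.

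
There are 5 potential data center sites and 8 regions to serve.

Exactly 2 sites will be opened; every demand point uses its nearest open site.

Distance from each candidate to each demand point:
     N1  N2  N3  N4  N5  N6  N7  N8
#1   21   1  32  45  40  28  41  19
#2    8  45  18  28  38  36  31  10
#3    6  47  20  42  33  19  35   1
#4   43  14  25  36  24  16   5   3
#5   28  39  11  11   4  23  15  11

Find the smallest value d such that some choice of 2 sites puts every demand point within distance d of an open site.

Open {#1, #5}.
  Farthest demand point is N6 at distance 23 (to #5); all others are ≤ 23.
With {#2, #4} the worst case is 28.
With {#4, #5} the worst case is 28.
No size-2 selection achieves below 23.

23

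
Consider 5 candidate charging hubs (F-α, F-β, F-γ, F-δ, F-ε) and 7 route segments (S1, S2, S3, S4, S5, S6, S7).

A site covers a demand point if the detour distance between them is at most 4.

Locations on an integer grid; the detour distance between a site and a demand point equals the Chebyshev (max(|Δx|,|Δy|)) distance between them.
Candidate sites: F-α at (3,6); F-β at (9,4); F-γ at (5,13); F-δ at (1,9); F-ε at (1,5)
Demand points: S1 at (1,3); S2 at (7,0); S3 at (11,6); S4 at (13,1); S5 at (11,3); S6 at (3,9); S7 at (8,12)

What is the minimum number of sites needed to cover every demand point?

Coverage sets (demand points within 4 of each site):
  F-α: {S1, S6}
  F-β: {S2, S3, S4, S5}
  F-γ: {S6, S7}
  F-δ: {S6}
  F-ε: {S1, S6}
No 2 sites suffice: every size-2 union leaves at least one demand point uncovered.
But {F-α, F-β, F-γ} covers everything, so the minimum is 3.

3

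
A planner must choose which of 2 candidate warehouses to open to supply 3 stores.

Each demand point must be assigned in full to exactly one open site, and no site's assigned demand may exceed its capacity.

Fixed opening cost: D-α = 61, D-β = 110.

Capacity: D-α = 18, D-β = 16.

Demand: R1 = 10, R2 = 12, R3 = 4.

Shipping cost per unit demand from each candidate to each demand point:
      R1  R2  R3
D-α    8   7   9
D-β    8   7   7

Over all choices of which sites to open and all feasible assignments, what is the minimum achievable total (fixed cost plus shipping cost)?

363

Open {D-α, D-β}; cheapest assignment that respects the capacities:
  D-α (cap 18, load 12): R2 — cost 12×7 = 84
  D-β (cap 16, load 14): R1, R3 — cost 10×8 + 4×7 = 108
  Shipping 192, fixed 171 → total 363.
  Any other capacity-feasible assignment to {D-α, D-β} ships for at least 192.
Total demand is 26 and no other set of sites has combined capacity ≥ 26, so {D-α, D-β} is the only feasible choice of open sites. Minimum: 363.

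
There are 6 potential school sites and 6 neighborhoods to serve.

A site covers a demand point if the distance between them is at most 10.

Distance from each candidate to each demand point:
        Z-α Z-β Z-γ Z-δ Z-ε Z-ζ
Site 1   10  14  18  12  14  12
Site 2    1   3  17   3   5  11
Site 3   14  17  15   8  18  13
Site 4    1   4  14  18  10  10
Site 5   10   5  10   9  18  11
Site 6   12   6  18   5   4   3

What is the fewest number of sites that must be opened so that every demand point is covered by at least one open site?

2

Coverage sets (demand points within 10 of each site):
  Site 1: {Z-α}
  Site 2: {Z-α, Z-β, Z-δ, Z-ε}
  Site 3: {Z-δ}
  Site 4: {Z-α, Z-β, Z-ε, Z-ζ}
  Site 5: {Z-α, Z-β, Z-γ, Z-δ}
  Site 6: {Z-β, Z-δ, Z-ε, Z-ζ}
No single site covers all 6 demand points.
But {Site 4, Site 5} covers everything, so the minimum is 2.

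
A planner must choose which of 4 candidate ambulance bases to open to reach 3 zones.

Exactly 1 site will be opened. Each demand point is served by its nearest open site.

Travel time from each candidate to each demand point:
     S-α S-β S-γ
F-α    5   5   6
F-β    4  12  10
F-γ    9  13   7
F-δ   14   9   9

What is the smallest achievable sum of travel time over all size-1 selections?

16

Open {F-α}.
  S-α→F-α 5, S-β→F-α 5, S-γ→F-α 6  ⇒ total 16.
Compare {F-β}: total 26.
Compare {F-γ}: total 29.
No size-1 selection does better; minimum is 16.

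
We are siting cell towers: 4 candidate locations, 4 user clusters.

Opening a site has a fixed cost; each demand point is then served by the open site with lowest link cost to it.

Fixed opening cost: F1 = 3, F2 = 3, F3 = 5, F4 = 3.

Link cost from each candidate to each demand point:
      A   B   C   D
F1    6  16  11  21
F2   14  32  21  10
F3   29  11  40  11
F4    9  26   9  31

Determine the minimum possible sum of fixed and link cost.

47

Open {F1, F3}: assign each demand point to its cheapest open site.
  A→F1 6, B→F3 11, C→F1 11, D→F3 11
  link cost 39, fixed 8 → total 47.
Compare {F3, F4}: link cost 40 + fixed 8 = 48.
Compare {F1, F3, F4}: link cost 37 + fixed 11 = 48.
Compare {F1, F2}: link cost 43 + fixed 6 = 49.
All other subsets cost ≥ 48. Minimum total cost: 47.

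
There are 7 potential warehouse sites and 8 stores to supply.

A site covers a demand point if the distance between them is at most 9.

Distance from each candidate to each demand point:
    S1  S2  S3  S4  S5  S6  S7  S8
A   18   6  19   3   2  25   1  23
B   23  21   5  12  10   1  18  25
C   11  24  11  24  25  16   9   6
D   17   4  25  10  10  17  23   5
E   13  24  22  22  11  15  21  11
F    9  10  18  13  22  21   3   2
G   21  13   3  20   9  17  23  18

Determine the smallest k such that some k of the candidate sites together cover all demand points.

Coverage sets (demand points within 9 of each site):
  A: {S2, S4, S5, S7}
  B: {S3, S6}
  C: {S7, S8}
  D: {S2, S8}
  E: {}
  F: {S1, S7, S8}
  G: {S3, S5}
No 2 sites suffice: every size-2 union leaves at least one demand point uncovered.
But {A, B, F} covers everything, so the minimum is 3.

3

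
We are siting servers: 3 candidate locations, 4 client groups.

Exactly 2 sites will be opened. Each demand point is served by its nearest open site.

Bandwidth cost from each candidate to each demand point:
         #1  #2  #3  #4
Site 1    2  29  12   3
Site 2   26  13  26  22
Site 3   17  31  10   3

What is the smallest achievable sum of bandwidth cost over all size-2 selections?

Open {Site 1, Site 2}.
  #1→Site 1 2, #2→Site 2 13, #3→Site 1 12, #4→Site 1 3  ⇒ total 30.
Compare {Site 2, Site 3}: total 43.
Compare {Site 1, Site 3}: total 44.

30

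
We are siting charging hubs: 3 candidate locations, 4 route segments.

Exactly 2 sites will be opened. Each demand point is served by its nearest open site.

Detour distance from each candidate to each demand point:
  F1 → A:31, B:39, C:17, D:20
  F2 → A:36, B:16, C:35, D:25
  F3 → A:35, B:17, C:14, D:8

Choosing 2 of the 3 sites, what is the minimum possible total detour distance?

70

Open {F1, F3}.
  A→F1 31, B→F3 17, C→F3 14, D→F3 8  ⇒ total 70.
Compare {F2, F3}: total 73.
Compare {F1, F2}: total 84.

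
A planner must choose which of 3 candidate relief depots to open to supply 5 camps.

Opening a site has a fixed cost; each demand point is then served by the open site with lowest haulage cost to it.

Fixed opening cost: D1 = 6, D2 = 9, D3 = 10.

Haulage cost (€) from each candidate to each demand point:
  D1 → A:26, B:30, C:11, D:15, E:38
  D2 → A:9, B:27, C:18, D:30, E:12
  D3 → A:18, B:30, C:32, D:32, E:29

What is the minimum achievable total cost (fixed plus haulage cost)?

89

Open {D1, D2}: assign each demand point to its cheapest open site.
  A→D2 9, B→D2 27, C→D1 11, D→D1 15, E→D2 12
  haulage cost 74, fixed 15 → total 89.
Compare {D1, D2, D3}: haulage cost 74 + fixed 25 = 99.
Compare {D2}: haulage cost 96 + fixed 9 = 105.
Compare {D2, D3}: haulage cost 96 + fixed 19 = 115.
All other subsets cost ≥ 99. Minimum total cost: 89.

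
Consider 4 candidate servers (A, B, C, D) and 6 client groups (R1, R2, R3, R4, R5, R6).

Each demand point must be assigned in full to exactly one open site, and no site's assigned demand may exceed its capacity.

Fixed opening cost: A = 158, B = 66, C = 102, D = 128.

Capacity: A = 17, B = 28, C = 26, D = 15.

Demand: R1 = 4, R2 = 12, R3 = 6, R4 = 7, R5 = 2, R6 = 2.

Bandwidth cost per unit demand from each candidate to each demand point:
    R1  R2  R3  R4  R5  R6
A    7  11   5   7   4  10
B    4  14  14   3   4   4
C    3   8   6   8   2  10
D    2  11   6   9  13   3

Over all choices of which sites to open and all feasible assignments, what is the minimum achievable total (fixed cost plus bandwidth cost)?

345

Open {B, C}; cheapest assignment that respects the capacities:
  B (cap 28, load 9): R4, R6 — cost 7×3 + 2×4 = 29
  C (cap 26, load 24): R1, R2, R3, R5 — cost 4×3 + 12×8 + 6×6 + 2×2 = 148
  Shipping 177, fixed 168 → total 345.
  Any other capacity-feasible assignment to {B, C} ships for at least 177.
Compare {C, D}: its best feasible assignment gives total 436.
Compare {B, D}: its best feasible assignment gives total 441.
Every other set of open sites that can feasibly serve all demand totals ≥ 436 even under its best assignment. Minimum: 345.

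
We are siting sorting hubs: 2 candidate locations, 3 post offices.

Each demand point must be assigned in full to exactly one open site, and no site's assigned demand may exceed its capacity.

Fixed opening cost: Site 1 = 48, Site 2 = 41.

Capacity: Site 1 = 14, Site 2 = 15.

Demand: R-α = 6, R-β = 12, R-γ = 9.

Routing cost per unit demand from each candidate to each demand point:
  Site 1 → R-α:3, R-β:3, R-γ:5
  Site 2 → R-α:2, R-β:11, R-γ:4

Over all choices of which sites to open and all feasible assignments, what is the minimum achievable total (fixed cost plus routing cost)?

173

Open {Site 1, Site 2}; cheapest assignment that respects the capacities:
  Site 1 (cap 14, load 12): R-β — cost 12×3 = 36
  Site 2 (cap 15, load 15): R-α, R-γ — cost 6×2 + 9×4 = 48
  Shipping 84, fixed 89 → total 173.
  Any other capacity-feasible assignment to {Site 1, Site 2} ships for at least 84.
Total demand is 27 and no other set of sites has combined capacity ≥ 27, so {Site 1, Site 2} is the only feasible choice of open sites. Minimum: 173.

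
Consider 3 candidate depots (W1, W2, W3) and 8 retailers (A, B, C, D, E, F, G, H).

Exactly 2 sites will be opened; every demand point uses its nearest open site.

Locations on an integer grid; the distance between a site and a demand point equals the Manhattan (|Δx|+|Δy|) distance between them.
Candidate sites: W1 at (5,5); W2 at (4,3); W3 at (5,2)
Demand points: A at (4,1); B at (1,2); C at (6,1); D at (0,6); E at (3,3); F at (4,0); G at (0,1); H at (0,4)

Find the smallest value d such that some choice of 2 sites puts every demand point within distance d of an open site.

Open {W1, W2}.
  Farthest demand point is D at distance 6 (to W1); all others are ≤ 6.
With {W1, W3} the worst case is 6.
With {W2, W3} the worst case is 7.
No size-2 selection achieves below 6.

6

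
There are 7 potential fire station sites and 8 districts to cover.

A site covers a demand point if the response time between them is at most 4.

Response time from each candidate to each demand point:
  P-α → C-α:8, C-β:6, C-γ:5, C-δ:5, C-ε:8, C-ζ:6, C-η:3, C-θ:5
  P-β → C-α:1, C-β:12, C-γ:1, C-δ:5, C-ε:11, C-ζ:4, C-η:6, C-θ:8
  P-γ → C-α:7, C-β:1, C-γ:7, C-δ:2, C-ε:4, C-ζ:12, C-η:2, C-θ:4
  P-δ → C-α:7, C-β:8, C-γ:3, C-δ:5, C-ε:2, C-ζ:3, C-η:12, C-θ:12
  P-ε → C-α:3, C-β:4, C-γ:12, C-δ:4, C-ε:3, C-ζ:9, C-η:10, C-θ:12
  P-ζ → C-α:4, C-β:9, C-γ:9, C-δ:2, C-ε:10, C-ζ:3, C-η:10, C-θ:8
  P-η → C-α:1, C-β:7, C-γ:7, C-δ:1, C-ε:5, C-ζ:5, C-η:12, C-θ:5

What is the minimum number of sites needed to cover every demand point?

Coverage sets (demand points within 4 of each site):
  P-α: {C-η}
  P-β: {C-α, C-γ, C-ζ}
  P-γ: {C-β, C-δ, C-ε, C-η, C-θ}
  P-δ: {C-γ, C-ε, C-ζ}
  P-ε: {C-α, C-β, C-δ, C-ε}
  P-ζ: {C-α, C-δ, C-ζ}
  P-η: {C-α, C-δ}
No single site covers all 8 demand points.
But {P-β, P-γ} covers everything, so the minimum is 2.

2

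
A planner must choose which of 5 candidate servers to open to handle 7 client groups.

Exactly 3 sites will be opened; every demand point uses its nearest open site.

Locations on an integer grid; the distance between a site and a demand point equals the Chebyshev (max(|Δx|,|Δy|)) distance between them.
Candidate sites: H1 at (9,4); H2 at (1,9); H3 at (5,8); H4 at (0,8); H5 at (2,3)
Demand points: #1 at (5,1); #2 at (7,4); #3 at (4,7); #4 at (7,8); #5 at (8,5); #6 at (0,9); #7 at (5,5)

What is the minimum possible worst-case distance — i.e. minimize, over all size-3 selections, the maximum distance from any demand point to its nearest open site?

Open {H1, H2, H3}.
  Farthest demand point is #1 at distance 4 (to H1); all others are ≤ 4.
With {H1, H2, H4} the worst case is 4.
With {H1, H2, H5} the worst case is 4.
No size-3 selection achieves below 4.

4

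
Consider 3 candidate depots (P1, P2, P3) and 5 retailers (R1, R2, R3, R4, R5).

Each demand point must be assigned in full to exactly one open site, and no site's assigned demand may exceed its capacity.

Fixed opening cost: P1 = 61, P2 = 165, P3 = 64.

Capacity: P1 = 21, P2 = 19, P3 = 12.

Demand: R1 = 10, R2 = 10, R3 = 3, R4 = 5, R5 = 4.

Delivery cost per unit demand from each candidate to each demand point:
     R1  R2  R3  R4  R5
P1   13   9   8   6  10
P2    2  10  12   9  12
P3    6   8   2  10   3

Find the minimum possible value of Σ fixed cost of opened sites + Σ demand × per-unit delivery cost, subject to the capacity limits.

413

Open {P1, P3}; cheapest assignment that respects the capacities:
  P1 (cap 21, load 20): R1, R2 — cost 10×13 + 10×9 = 220
  P3 (cap 12, load 12): R3, R4, R5 — cost 3×2 + 5×10 + 4×3 = 68
  Shipping 288, fixed 125 → total 413.
  Any other capacity-feasible assignment to {P1, P3} ships for at least 288.
Compare {P1, P2}: its best feasible assignment gives total 438.
Compare {P1, P2, P3}: its best feasible assignment gives total 448.
Every other set of open sites that can feasibly serve all demand totals ≥ 438 even under its best assignment. Minimum: 413.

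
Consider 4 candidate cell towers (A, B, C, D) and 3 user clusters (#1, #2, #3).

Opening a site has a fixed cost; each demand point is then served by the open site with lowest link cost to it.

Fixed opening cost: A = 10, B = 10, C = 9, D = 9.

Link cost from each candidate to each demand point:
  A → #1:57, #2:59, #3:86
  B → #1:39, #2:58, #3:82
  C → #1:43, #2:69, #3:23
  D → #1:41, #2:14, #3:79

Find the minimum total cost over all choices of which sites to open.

Open {C, D}: assign each demand point to its cheapest open site.
  #1→D 41, #2→D 14, #3→C 23
  link cost 78, fixed 18 → total 96.
Compare {B, C, D}: link cost 76 + fixed 28 = 104.
Compare {A, C, D}: link cost 78 + fixed 28 = 106.
Compare {A, B, C, D}: link cost 76 + fixed 38 = 114.
All other subsets cost ≥ 104. Minimum total cost: 96.

96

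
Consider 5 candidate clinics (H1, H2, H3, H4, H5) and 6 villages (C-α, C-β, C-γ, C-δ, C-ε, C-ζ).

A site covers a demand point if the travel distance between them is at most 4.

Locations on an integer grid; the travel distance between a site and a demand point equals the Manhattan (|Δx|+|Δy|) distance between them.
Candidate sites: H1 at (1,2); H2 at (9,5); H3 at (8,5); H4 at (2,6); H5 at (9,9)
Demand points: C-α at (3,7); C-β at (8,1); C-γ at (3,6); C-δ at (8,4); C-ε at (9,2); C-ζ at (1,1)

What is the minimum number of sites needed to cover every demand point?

3

Coverage sets (demand points within 4 of each site):
  H1: {C-ζ}
  H2: {C-δ, C-ε}
  H3: {C-β, C-δ, C-ε}
  H4: {C-α, C-γ}
  H5: {}
No 2 sites suffice: every size-2 union leaves at least one demand point uncovered.
But {H1, H3, H4} covers everything, so the minimum is 3.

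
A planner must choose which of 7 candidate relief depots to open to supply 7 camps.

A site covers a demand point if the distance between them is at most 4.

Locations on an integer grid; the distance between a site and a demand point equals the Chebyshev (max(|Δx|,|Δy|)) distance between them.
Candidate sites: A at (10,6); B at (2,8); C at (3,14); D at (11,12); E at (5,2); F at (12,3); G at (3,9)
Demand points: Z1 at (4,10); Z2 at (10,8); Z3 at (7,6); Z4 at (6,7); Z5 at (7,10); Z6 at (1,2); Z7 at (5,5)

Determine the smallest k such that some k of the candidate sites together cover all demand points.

3

Coverage sets (demand points within 4 of each site):
  A: {Z2, Z3, Z4, Z5}
  B: {Z1, Z4, Z7}
  C: {Z1, Z5}
  D: {Z2, Z5}
  E: {Z3, Z6, Z7}
  F: {}
  G: {Z1, Z3, Z4, Z5, Z7}
No 2 sites suffice: every size-2 union leaves at least one demand point uncovered.
But {A, B, E} covers everything, so the minimum is 3.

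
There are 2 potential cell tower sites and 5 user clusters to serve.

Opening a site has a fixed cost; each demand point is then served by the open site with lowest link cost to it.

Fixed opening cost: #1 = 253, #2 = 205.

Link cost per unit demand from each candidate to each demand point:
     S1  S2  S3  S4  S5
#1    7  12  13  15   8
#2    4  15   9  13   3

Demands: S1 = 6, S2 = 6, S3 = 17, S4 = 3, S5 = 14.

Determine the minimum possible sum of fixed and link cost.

553

Open {#2}: assign each demand point to its cheapest open site.
  S1→#2 6×4=24, S2→#2 6×15=90, S3→#2 17×9=153, S4→#2 3×13=39, S5→#2 14×3=42
  link cost 348, fixed 205 → total 553.
Compare {#1}: link cost 492 + fixed 253 = 745.
Compare {#1, #2}: link cost 330 + fixed 458 = 788.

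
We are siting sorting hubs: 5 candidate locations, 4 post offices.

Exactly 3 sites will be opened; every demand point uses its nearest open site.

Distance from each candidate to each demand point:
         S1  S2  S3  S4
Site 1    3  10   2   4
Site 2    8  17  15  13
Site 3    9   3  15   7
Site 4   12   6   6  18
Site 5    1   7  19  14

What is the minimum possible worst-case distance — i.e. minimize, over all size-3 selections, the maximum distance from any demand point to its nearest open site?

4

Open {Site 1, Site 2, Site 3}.
  Farthest demand point is S4 at distance 4 (to Site 1); all others are ≤ 4.
With {Site 1, Site 3, Site 4} the worst case is 4.
With {Site 1, Site 3, Site 5} the worst case is 4.
No size-3 selection achieves below 4.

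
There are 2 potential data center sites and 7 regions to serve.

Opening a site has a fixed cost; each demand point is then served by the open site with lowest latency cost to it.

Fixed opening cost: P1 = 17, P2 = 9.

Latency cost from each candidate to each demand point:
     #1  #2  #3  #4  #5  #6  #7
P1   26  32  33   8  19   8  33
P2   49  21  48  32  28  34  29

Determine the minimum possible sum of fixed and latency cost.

170

Open {P1, P2}: assign each demand point to its cheapest open site.
  #1→P1 26, #2→P2 21, #3→P1 33, #4→P1 8, #5→P1 19, #6→P1 8, #7→P2 29
  latency cost 144, fixed 26 → total 170.
Compare {P1}: latency cost 159 + fixed 17 = 176.
Compare {P2}: latency cost 241 + fixed 9 = 250.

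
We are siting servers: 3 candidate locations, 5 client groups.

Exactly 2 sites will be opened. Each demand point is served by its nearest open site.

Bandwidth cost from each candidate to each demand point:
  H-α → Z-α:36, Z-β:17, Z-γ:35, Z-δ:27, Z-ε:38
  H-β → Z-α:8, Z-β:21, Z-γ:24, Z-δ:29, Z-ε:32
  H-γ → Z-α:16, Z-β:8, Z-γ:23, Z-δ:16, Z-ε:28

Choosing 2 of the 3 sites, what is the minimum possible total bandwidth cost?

Open {H-β, H-γ}.
  Z-α→H-β 8, Z-β→H-γ 8, Z-γ→H-γ 23, Z-δ→H-γ 16, Z-ε→H-γ 28  ⇒ total 83.
Compare {H-α, H-γ}: total 91.
Compare {H-α, H-β}: total 108.

83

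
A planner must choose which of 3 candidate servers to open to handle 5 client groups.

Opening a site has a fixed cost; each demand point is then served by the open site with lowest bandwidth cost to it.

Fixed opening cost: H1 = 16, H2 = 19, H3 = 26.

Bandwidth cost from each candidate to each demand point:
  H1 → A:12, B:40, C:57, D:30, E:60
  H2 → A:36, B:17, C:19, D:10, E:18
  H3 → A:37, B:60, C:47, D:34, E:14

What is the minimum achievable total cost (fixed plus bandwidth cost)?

Open {H1, H2}: assign each demand point to its cheapest open site.
  A→H1 12, B→H2 17, C→H2 19, D→H2 10, E→H2 18
  bandwidth cost 76, fixed 35 → total 111.
Compare {H2}: bandwidth cost 100 + fixed 19 = 119.
Compare {H1, H2, H3}: bandwidth cost 72 + fixed 61 = 133.
Compare {H2, H3}: bandwidth cost 96 + fixed 45 = 141.
All other subsets cost ≥ 119. Minimum total cost: 111.

111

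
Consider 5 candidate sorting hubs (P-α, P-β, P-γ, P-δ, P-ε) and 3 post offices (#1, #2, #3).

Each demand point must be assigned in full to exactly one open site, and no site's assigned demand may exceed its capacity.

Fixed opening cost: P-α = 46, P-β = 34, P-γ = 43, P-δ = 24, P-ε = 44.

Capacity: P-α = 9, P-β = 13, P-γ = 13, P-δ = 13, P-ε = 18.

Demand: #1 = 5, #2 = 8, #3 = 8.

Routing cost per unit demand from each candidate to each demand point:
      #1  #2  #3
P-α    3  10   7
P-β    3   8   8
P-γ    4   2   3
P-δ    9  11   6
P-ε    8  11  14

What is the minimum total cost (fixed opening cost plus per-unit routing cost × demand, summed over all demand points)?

Open {P-γ, P-δ}; cheapest assignment that respects the capacities:
  P-γ (cap 13, load 13): #1, #2 — cost 5×4 + 8×2 = 36
  P-δ (cap 13, load 8): #3 — cost 8×6 = 48
  Shipping 84, fixed 67 → total 151.
  Any other capacity-feasible assignment to {P-γ, P-δ} ships for at least 84.
Compare {P-β, P-γ}: its best feasible assignment gives total 172.
Compare {P-β, P-γ, P-δ}: its best feasible assignment gives total 180.
Every other set of open sites that can feasibly serve all demand totals ≥ 172 even under its best assignment. Minimum: 151.

151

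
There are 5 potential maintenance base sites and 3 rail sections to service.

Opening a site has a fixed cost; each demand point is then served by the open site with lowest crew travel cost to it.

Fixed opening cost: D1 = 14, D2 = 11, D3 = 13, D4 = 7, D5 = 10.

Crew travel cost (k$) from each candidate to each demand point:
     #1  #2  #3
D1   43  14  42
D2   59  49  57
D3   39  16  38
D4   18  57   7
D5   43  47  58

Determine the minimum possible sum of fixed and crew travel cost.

60

Open {D1, D4}: assign each demand point to its cheapest open site.
  #1→D4 18, #2→D1 14, #3→D4 7
  crew travel cost 39, fixed 21 → total 60.
Compare {D3, D4}: crew travel cost 41 + fixed 20 = 61.
Compare {D1, D4, D5}: crew travel cost 39 + fixed 31 = 70.
Compare {D1, D2, D4}: crew travel cost 39 + fixed 32 = 71.
All other subsets cost ≥ 61. Minimum total cost: 60.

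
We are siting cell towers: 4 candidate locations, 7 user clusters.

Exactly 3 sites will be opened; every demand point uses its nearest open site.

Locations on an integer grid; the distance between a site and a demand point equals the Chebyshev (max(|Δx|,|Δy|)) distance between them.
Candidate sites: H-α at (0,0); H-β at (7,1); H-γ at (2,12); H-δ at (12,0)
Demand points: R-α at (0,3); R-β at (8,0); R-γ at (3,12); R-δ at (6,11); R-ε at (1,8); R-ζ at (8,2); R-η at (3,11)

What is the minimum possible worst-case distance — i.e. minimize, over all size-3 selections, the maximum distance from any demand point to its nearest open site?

Open {H-α, H-β, H-γ}.
  Farthest demand point is R-δ at distance 4 (to H-γ); all others are ≤ 4.
With {H-α, H-γ, H-δ} the worst case is 4.
With {H-β, H-γ, H-δ} the worst case is 7.
No size-3 selection achieves below 4.

4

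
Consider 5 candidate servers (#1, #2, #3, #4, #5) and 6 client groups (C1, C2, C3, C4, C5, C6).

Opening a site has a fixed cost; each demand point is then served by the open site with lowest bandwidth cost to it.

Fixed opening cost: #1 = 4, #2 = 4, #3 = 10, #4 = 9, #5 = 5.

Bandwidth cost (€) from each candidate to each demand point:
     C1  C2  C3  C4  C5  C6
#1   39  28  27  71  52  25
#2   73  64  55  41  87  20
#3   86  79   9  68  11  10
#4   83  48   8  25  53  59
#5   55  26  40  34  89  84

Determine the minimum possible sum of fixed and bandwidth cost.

144

Open {#1, #3, #4}: assign each demand point to its cheapest open site.
  C1→#1 39, C2→#1 28, C3→#4 8, C4→#4 25, C5→#3 11, C6→#3 10
  bandwidth cost 121, fixed 23 → total 144.
Compare {#1, #3, #4, #5}: bandwidth cost 119 + fixed 28 = 147.
Compare {#1, #3, #5}: bandwidth cost 129 + fixed 19 = 148.
Compare {#1, #2, #3, #4}: bandwidth cost 121 + fixed 27 = 148.
All other subsets cost ≥ 147. Minimum total cost: 144.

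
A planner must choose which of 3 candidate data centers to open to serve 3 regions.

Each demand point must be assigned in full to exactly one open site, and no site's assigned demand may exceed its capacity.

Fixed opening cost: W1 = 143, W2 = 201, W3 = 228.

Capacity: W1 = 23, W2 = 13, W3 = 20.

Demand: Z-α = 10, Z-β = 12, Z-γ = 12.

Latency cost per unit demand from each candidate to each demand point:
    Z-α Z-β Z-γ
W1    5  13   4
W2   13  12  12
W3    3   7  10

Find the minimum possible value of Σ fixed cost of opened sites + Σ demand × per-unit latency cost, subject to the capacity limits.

553

Open {W1, W3}; cheapest assignment that respects the capacities:
  W1 (cap 23, load 22): Z-α, Z-γ — cost 10×5 + 12×4 = 98
  W3 (cap 20, load 12): Z-β — cost 12×7 = 84
  Shipping 182, fixed 371 → total 553.
  Any other capacity-feasible assignment to {W1, W3} ships for at least 182.
Compare {W1, W2}: its best feasible assignment gives total 586.
Compare {W1, W2, W3}: its best feasible assignment gives total 754.
Every other set of open sites that can feasibly serve all demand totals ≥ 586 even under its best assignment. Minimum: 553.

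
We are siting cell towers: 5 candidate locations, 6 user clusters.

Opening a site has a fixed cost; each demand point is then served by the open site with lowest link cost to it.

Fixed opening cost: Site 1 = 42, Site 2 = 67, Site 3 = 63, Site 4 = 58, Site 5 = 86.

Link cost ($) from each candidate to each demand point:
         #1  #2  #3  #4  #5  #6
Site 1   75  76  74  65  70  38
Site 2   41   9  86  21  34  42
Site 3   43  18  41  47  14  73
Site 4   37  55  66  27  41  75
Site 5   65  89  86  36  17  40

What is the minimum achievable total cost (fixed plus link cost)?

Open {Site 2, Site 3}: assign each demand point to its cheapest open site.
  #1→Site 2 41, #2→Site 2 9, #3→Site 3 41, #4→Site 2 21, #5→Site 3 14, #6→Site 2 42
  link cost 168, fixed 130 → total 298.
Compare {Site 3}: link cost 236 + fixed 63 = 299.
Compare {Site 2}: link cost 233 + fixed 67 = 300.
Compare {Site 1, Site 3}: link cost 201 + fixed 105 = 306.
All other subsets cost ≥ 299. Minimum total cost: 298.

298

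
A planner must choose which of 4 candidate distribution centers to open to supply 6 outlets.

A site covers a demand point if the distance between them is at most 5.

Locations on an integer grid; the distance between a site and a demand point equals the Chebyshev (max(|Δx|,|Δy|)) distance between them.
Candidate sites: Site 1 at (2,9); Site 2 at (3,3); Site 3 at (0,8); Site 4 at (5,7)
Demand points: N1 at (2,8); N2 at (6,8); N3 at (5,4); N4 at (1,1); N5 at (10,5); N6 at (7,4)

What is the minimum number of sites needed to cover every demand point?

Coverage sets (demand points within 5 of each site):
  Site 1: {N1, N2, N3, N6}
  Site 2: {N1, N2, N3, N4, N6}
  Site 3: {N1, N3}
  Site 4: {N1, N2, N3, N5, N6}
No single site covers all 6 demand points.
But {Site 2, Site 4} covers everything, so the minimum is 2.

2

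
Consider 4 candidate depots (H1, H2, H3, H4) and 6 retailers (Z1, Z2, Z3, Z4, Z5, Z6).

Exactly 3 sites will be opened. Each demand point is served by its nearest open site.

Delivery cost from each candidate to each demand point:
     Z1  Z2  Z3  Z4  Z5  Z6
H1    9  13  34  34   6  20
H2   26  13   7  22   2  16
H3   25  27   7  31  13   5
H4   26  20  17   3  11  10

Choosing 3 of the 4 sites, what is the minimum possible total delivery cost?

Open {H1, H3, H4}.
  Z1→H1 9, Z2→H1 13, Z3→H3 7, Z4→H4 3, Z5→H1 6, Z6→H3 5  ⇒ total 43.
Compare {H1, H2, H4}: total 44.
Compare {H2, H3, H4}: total 55.
No size-3 selection does better; minimum is 43.

43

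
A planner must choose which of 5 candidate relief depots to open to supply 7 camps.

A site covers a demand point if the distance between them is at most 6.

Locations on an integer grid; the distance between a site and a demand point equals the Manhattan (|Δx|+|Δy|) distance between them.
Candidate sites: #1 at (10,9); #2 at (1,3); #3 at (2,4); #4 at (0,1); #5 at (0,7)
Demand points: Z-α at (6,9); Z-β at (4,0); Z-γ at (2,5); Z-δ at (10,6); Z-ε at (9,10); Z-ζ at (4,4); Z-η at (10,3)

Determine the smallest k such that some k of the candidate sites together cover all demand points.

2

Coverage sets (demand points within 6 of each site):
  #1: {Z-α, Z-δ, Z-ε, Z-η}
  #2: {Z-β, Z-γ, Z-ζ}
  #3: {Z-β, Z-γ, Z-ζ}
  #4: {Z-β, Z-γ}
  #5: {Z-γ}
No single site covers all 7 demand points.
But {#1, #2} covers everything, so the minimum is 2.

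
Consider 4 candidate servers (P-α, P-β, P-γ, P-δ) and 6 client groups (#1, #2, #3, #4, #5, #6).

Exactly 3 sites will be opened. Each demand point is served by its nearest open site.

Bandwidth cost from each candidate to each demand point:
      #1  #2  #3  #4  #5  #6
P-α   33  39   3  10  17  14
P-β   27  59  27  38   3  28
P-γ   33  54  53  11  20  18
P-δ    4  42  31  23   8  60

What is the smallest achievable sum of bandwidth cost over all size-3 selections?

73

Open {P-α, P-β, P-δ}.
  #1→P-δ 4, #2→P-α 39, #3→P-α 3, #4→P-α 10, #5→P-β 3, #6→P-α 14  ⇒ total 73.
Compare {P-α, P-γ, P-δ}: total 78.
Compare {P-α, P-β, P-γ}: total 96.
No size-3 selection does better; minimum is 73.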